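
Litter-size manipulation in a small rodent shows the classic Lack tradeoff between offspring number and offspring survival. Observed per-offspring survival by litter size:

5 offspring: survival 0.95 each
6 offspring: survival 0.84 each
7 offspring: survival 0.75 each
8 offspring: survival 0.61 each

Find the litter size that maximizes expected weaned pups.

7

Expected weaned pups = c × s(c):
  c=5: 5 × 0.95 = 4.750
  c=6: 6 × 0.84 = 5.040
  c=7: 7 × 0.75 = 5.250
  c=8: 8 × 0.61 = 4.880
Maximum at c = 7 (5.250 weaned pups).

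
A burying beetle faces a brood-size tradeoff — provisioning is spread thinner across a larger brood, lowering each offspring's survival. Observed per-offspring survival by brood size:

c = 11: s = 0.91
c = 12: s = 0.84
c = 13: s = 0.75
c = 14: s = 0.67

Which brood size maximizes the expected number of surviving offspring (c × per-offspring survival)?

12

Expected surviving offspring = c × s(c):
  c=11: 11 × 0.91 = 10.010
  c=12: 12 × 0.84 = 10.080
  c=13: 13 × 0.75 = 9.750
  c=14: 14 × 0.67 = 9.380
Maximum at c = 12 (10.080 surviving offspring).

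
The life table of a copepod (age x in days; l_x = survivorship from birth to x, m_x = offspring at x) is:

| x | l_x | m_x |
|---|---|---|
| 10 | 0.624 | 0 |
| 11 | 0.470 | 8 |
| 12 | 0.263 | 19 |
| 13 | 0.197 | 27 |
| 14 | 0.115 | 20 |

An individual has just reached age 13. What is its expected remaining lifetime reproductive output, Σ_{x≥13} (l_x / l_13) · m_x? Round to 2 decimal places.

38.68

l_13 = 0.197. Conditional survival from age 13 to x is l_x / l_13.
  x=13: (0.197/0.197) × 27 = 27.0000
  x=14: (0.115/0.197) × 20 = 11.6751
Sum = 27.0000 + 11.6751 = 38.6751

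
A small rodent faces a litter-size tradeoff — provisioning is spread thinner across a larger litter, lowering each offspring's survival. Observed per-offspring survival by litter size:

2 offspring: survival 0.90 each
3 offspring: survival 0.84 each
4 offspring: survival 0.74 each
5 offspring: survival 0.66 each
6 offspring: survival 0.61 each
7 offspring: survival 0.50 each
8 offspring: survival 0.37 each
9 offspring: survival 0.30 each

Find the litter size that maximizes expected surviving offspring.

6

Expected surviving offspring = c × s(c):
  c=2: 2 × 0.90 = 1.800
  c=3: 3 × 0.84 = 2.520
  c=4: 4 × 0.74 = 2.960
  c=5: 5 × 0.66 = 3.300
  c=6: 6 × 0.61 = 3.660
  c=7: 7 × 0.50 = 3.500
  c=8: 8 × 0.37 = 2.960
  c=9: 9 × 0.30 = 2.700
Maximum at c = 6 (3.660 surviving offspring).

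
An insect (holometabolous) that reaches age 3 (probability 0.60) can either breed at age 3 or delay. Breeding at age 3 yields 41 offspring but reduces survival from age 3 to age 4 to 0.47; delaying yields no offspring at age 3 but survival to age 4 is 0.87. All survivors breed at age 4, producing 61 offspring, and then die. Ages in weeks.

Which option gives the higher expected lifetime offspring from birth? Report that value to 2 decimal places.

41.80

breed at age 3: R₀ = 0.60 × (41 + 0.47 × 61) = 0.60 × 69.6700 = 41.8020
delay to age 4: R₀ = 0.60 × (0.87 × 61) = 0.60 × 53.0700 = 31.8420
Higher: breed at age 3 (41.8020).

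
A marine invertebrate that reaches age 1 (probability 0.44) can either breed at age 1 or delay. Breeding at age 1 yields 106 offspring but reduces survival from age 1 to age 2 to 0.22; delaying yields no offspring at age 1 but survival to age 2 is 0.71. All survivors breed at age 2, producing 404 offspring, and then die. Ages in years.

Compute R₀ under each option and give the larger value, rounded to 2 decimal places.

breed at age 1: R₀ = 0.44 × (106 + 0.22 × 404) = 0.44 × 194.8800 = 85.7472
delay to age 2: R₀ = 0.44 × (0.71 × 404) = 0.44 × 286.8400 = 126.2096
Higher: delay to age 2 (126.2096).

126.21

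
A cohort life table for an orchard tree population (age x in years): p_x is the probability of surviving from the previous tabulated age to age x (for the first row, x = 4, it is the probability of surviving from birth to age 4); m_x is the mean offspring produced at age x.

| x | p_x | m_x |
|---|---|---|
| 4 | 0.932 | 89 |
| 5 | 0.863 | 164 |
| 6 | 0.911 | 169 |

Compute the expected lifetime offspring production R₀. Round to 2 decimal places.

Survivorship from birth: l_x = p_4·p_5·…·p_x.
  l_4 = 0.93200
  l_5 = 0.80432
  l_6 = 0.73273
R₀ = Σ l_x m_x:
  age 4: 0.93200 × 89 = 82.9480
  age 5: 0.80432 × 164 = 131.9085
  age 6: 0.73273 × 169 = 123.8314
R₀ = 82.9480 + 131.9085 + 123.8314 = 338.6879

338.69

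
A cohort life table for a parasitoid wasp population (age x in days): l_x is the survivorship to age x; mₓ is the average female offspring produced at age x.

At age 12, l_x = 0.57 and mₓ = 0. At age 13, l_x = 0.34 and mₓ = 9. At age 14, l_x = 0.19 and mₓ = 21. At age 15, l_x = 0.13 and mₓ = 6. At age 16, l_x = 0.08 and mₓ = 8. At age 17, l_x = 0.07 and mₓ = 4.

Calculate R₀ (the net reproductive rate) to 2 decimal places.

8.75

R₀ = Σ l_x mₓ:
  age 12: 0.57 × 0 = 0.0000
  age 13: 0.34 × 9 = 3.0600
  age 14: 0.19 × 21 = 3.9900
  age 15: 0.13 × 6 = 0.7800
  age 16: 0.08 × 8 = 0.6400
  age 17: 0.07 × 4 = 0.2800
R₀ = 0.0000 + 3.0600 + 3.9900 + 0.7800 + 0.6400 + 0.2800 = 8.7500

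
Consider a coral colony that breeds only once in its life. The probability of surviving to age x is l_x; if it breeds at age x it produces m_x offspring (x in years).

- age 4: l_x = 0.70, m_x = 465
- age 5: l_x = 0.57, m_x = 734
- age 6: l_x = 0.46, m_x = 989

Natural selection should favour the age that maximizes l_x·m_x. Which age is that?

Expected offspring if breeding at age x = l_x × m_x:
  age 4: 0.70 × 465 = 325.500
  age 5: 0.57 × 734 = 418.380
  age 6: 0.46 × 989 = 454.940
Maximum at age 6 (454.940).

6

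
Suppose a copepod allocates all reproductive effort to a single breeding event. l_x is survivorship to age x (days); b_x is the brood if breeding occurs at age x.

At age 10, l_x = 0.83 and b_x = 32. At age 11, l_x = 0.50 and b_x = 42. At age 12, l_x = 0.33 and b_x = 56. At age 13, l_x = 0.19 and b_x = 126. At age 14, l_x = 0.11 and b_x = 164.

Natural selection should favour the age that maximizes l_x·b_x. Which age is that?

Expected offspring if breeding at age x = l_x × b_x:
  age 10: 0.83 × 32 = 26.560
  age 11: 0.50 × 42 = 21.000
  age 12: 0.33 × 56 = 18.480
  age 13: 0.19 × 126 = 23.940
  age 14: 0.11 × 164 = 18.040
Maximum at age 10 (26.560).

10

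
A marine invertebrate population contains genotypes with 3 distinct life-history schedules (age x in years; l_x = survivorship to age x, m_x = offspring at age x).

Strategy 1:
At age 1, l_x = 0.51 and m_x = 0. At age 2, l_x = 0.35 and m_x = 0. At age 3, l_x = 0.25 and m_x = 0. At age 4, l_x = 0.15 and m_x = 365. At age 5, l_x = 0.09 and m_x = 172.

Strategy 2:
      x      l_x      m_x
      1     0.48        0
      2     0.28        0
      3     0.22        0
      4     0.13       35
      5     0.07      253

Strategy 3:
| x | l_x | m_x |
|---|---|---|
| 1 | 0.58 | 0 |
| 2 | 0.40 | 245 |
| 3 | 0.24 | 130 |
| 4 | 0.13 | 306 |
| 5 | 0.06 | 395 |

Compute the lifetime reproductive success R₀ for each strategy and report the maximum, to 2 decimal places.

192.68

Strategy 1: R₀ = 0.51×0 + 0.35×0 + 0.25×0 + 0.15×365 + 0.09×172 = 70.2300
Strategy 2: R₀ = 0.48×0 + 0.28×0 + 0.22×0 + 0.13×35 + 0.07×253 = 22.2600
Strategy 3: R₀ = 0.58×0 + 0.40×245 + 0.24×130 + 0.13×306 + 0.06×395 = 192.6800
Highest R₀: strategy 3 with 192.6800.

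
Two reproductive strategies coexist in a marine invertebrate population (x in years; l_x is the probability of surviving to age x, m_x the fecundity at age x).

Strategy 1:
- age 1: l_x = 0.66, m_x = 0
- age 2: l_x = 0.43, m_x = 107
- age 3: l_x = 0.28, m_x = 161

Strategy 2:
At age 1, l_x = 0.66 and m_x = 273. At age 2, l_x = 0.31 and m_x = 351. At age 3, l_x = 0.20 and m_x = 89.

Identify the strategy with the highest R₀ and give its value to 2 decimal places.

306.79

Strategy 1: R₀ = 0.66×0 + 0.43×107 + 0.28×161 = 91.0900
Strategy 2: R₀ = 0.66×273 + 0.31×351 + 0.20×89 = 306.7900
Highest R₀: strategy 2 with 306.7900.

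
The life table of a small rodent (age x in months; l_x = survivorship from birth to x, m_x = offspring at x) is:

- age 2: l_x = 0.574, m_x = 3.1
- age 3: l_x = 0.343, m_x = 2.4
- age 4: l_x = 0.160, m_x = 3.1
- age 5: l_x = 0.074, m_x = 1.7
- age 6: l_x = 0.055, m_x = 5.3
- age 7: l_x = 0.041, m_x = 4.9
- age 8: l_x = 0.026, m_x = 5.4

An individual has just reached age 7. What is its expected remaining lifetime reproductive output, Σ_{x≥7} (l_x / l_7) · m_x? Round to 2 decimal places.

l_7 = 0.041. Conditional survival from age 7 to x is l_x / l_7.
  x=7: (0.041/0.041) × 4.9 = 4.9000
  x=8: (0.026/0.041) × 5.4 = 3.4244
Sum = 4.9000 + 3.4244 = 8.3244

8.32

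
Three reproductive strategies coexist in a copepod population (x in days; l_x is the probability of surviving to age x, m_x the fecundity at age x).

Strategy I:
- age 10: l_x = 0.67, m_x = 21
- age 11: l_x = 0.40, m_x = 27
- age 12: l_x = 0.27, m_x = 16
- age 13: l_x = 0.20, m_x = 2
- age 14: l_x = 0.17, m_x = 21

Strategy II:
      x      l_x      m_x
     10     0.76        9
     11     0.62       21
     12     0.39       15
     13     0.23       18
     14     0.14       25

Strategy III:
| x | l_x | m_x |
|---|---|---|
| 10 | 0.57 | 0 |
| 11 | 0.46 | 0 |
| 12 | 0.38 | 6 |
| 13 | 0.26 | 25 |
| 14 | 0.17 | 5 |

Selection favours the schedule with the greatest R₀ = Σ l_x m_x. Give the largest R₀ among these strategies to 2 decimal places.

33.35

Strategy I: R₀ = 0.67×21 + 0.40×27 + 0.27×16 + 0.20×2 + 0.17×21 = 33.1600
Strategy II: R₀ = 0.76×9 + 0.62×21 + 0.39×15 + 0.23×18 + 0.14×25 = 33.3500
Strategy III: R₀ = 0.57×0 + 0.46×0 + 0.38×6 + 0.26×25 + 0.17×5 = 9.6300
Highest R₀: strategy II with 33.3500.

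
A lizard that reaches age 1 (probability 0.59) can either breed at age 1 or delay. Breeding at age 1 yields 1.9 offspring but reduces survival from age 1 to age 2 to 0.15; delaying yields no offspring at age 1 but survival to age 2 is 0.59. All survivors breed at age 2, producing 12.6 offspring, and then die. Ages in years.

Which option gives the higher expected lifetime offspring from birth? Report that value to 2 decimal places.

4.39

breed at age 1: R₀ = 0.59 × (1.9 + 0.15 × 12.6) = 0.59 × 3.7900 = 2.2361
delay to age 2: R₀ = 0.59 × (0.59 × 12.6) = 0.59 × 7.4340 = 4.3861
Higher: delay to age 2 (4.3861).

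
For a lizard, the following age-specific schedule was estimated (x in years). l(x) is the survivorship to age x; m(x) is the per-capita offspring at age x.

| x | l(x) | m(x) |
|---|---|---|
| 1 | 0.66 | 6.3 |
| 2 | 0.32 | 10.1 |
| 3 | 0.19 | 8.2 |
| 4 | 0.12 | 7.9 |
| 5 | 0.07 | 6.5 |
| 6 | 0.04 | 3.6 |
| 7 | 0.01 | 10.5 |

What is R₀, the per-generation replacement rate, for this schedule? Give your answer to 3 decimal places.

R₀ = Σ l(x) m(x):
  age 1: 0.66 × 6.3 = 4.1580
  age 2: 0.32 × 10.1 = 3.2320
  age 3: 0.19 × 8.2 = 1.5580
  age 4: 0.12 × 7.9 = 0.9480
  age 5: 0.07 × 6.5 = 0.4550
  age 6: 0.04 × 3.6 = 0.1440
  age 7: 0.01 × 10.5 = 0.1050
R₀ = 4.1580 + 3.2320 + 1.5580 + 0.9480 + 0.4550 + 0.1440 + 0.1050 = 10.6000

10.600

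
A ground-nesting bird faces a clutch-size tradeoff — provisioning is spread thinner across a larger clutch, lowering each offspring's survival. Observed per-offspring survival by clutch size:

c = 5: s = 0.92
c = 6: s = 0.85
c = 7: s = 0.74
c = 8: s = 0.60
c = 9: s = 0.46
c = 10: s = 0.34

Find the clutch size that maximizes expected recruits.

7

Expected recruits = c × s(c):
  c=5: 5 × 0.92 = 4.600
  c=6: 6 × 0.85 = 5.100
  c=7: 7 × 0.74 = 5.180
  c=8: 8 × 0.60 = 4.800
  c=9: 9 × 0.46 = 4.140
  c=10: 10 × 0.34 = 3.400
Maximum at c = 7 (5.180 recruits).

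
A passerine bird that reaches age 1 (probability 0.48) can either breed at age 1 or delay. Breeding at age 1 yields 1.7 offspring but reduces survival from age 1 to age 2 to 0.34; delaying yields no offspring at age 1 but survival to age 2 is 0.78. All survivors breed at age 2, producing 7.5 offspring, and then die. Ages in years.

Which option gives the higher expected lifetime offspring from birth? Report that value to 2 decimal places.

2.81

breed at age 1: R₀ = 0.48 × (1.7 + 0.34 × 7.5) = 0.48 × 4.2500 = 2.0400
delay to age 2: R₀ = 0.48 × (0.78 × 7.5) = 0.48 × 5.8500 = 2.8080
Higher: delay to age 2 (2.8080).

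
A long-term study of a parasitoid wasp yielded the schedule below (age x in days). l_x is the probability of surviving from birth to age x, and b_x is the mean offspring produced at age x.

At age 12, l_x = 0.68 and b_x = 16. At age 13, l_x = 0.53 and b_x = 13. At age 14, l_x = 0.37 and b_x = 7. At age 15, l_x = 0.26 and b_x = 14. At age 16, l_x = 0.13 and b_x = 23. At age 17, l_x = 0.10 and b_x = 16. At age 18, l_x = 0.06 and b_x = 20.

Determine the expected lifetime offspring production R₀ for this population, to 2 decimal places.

29.79

R₀ = Σ l_x b_x:
  age 12: 0.68 × 16 = 10.8800
  age 13: 0.53 × 13 = 6.8900
  age 14: 0.37 × 7 = 2.5900
  age 15: 0.26 × 14 = 3.6400
  age 16: 0.13 × 23 = 2.9900
  age 17: 0.10 × 16 = 1.6000
  age 18: 0.06 × 20 = 1.2000
R₀ = 10.8800 + 6.8900 + 2.5900 + 3.6400 + 2.9900 + 1.6000 + 1.2000 = 29.7900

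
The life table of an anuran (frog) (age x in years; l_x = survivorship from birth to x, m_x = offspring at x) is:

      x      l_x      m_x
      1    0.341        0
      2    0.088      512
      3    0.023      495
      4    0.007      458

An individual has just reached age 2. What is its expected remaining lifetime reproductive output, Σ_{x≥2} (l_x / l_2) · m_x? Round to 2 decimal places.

677.81

l_2 = 0.088. Conditional survival from age 2 to x is l_x / l_2.
  x=2: (0.088/0.088) × 512 = 512.0000
  x=3: (0.023/0.088) × 495 = 129.3750
  x=4: (0.007/0.088) × 458 = 36.4318
Sum = 512.0000 + 129.3750 + 36.4318 = 677.8068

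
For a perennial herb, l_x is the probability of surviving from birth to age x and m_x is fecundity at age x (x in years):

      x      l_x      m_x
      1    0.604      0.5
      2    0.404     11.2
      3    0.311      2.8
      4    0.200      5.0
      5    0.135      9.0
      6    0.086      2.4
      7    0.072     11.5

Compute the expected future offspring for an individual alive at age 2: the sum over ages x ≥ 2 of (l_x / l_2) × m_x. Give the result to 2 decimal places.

21.40

l_2 = 0.404. Conditional survival from age 2 to x is l_x / l_2.
  x=2: (0.404/0.404) × 11.2 = 11.2000
  x=3: (0.311/0.404) × 2.8 = 2.1554
  x=4: (0.200/0.404) × 5.0 = 2.4752
  x=5: (0.135/0.404) × 9.0 = 3.0074
  x=6: (0.086/0.404) × 2.4 = 0.5109
  x=7: (0.072/0.404) × 11.5 = 2.0495
Sum = 11.2000 + 2.1554 + 2.4752 + 3.0074 + 0.5109 + 2.0495 = 21.3985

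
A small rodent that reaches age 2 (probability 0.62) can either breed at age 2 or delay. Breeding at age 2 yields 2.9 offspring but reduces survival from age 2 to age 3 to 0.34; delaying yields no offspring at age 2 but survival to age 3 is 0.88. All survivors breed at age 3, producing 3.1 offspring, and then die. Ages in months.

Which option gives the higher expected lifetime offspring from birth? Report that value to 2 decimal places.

2.45

breed at age 2: R₀ = 0.62 × (2.9 + 0.34 × 3.1) = 0.62 × 3.9540 = 2.4515
delay to age 3: R₀ = 0.62 × (0.88 × 3.1) = 0.62 × 2.7280 = 1.6914
Higher: breed at age 2 (2.4515).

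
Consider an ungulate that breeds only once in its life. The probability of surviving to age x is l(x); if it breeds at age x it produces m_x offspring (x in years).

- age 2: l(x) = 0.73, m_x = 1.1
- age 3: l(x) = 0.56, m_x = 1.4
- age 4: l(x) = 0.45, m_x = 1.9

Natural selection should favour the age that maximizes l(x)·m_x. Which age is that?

Expected offspring if breeding at age x = l(x) × m_x:
  age 2: 0.73 × 1.1 = 0.803
  age 3: 0.56 × 1.4 = 0.784
  age 4: 0.45 × 1.9 = 0.855
Maximum at age 4 (0.855).

4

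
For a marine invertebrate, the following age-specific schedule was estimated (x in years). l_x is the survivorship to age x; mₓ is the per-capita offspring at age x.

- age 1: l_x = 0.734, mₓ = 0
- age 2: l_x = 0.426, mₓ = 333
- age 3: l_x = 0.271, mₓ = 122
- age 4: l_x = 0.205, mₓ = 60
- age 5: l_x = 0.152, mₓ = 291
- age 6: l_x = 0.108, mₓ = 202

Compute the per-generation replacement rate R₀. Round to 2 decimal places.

253.27

R₀ = Σ l_x mₓ:
  age 1: 0.734 × 0 = 0.0000
  age 2: 0.426 × 333 = 141.8580
  age 3: 0.271 × 122 = 33.0620
  age 4: 0.205 × 60 = 12.3000
  age 5: 0.152 × 291 = 44.2320
  age 6: 0.108 × 202 = 21.8160
R₀ = 0.0000 + 141.8580 + 33.0620 + 12.3000 + 44.2320 + 21.8160 = 253.2680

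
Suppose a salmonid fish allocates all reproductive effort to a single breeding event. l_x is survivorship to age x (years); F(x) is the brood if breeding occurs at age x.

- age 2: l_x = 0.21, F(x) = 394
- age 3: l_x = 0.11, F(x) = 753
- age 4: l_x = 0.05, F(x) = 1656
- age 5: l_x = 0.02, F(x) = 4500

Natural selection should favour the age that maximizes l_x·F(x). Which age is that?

5

Expected offspring if breeding at age x = l_x × F(x):
  age 2: 0.21 × 394 = 82.740
  age 3: 0.11 × 753 = 82.830
  age 4: 0.05 × 1656 = 82.800
  age 5: 0.02 × 4500 = 90.000
Maximum at age 5 (90.000).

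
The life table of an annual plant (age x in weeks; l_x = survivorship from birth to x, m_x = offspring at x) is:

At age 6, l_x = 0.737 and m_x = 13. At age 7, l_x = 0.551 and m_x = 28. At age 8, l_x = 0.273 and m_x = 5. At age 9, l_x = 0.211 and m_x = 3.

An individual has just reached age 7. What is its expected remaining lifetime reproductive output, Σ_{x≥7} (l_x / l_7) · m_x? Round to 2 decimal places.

l_7 = 0.551. Conditional survival from age 7 to x is l_x / l_7.
  x=7: (0.551/0.551) × 28 = 28.0000
  x=8: (0.273/0.551) × 5 = 2.4773
  x=9: (0.211/0.551) × 3 = 1.1488
Sum = 28.0000 + 2.4773 + 1.1488 = 31.6261

31.63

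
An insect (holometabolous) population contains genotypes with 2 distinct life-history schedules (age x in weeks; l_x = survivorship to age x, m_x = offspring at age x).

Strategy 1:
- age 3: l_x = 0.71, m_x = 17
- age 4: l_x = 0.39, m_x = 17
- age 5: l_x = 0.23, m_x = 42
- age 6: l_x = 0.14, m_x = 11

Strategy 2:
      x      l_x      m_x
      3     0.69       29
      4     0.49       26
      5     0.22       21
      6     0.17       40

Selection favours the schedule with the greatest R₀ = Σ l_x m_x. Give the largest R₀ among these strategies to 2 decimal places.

44.17

Strategy 1: R₀ = 0.71×17 + 0.39×17 + 0.23×42 + 0.14×11 = 29.9000
Strategy 2: R₀ = 0.69×29 + 0.49×26 + 0.22×21 + 0.17×40 = 44.1700
Highest R₀: strategy 2 with 44.1700.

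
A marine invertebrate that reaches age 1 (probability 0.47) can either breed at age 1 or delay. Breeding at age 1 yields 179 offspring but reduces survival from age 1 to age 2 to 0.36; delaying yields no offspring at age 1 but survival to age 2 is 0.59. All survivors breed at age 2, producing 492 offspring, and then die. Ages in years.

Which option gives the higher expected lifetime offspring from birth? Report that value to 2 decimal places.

breed at age 1: R₀ = 0.47 × (179 + 0.36 × 492) = 0.47 × 356.1200 = 167.3764
delay to age 2: R₀ = 0.47 × (0.59 × 492) = 0.47 × 290.2800 = 136.4316
Higher: breed at age 1 (167.3764).

167.38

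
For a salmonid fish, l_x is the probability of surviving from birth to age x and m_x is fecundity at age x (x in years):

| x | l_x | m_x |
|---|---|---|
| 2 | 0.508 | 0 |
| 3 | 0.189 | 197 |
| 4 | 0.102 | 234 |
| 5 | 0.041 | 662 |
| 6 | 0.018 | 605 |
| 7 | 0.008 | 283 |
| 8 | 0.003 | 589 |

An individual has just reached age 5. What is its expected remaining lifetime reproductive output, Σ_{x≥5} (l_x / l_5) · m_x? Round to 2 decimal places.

l_5 = 0.041. Conditional survival from age 5 to x is l_x / l_5.
  x=5: (0.041/0.041) × 662 = 662.0000
  x=6: (0.018/0.041) × 605 = 265.6098
  x=7: (0.008/0.041) × 283 = 55.2195
  x=8: (0.003/0.041) × 589 = 43.0976
Sum = 662.0000 + 265.6098 + 55.2195 + 43.0976 = 1025.9268

1025.93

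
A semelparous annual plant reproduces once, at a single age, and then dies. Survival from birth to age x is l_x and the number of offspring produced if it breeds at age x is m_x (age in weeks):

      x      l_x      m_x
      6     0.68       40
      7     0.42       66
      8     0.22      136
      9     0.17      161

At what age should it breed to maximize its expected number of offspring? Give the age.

Expected offspring if breeding at age x = l_x × m_x:
  age 6: 0.68 × 40 = 27.200
  age 7: 0.42 × 66 = 27.720
  age 8: 0.22 × 136 = 29.920
  age 9: 0.17 × 161 = 27.370
Maximum at age 8 (29.920).

8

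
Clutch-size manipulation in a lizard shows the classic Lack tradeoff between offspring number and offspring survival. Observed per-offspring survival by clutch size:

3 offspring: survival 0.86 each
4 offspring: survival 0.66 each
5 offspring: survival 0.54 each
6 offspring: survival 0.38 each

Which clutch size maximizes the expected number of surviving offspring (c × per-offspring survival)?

Expected surviving offspring = c × s(c):
  c=3: 3 × 0.86 = 2.580
  c=4: 4 × 0.66 = 2.640
  c=5: 5 × 0.54 = 2.700
  c=6: 6 × 0.38 = 2.280
Maximum at c = 5 (2.700 surviving offspring).

5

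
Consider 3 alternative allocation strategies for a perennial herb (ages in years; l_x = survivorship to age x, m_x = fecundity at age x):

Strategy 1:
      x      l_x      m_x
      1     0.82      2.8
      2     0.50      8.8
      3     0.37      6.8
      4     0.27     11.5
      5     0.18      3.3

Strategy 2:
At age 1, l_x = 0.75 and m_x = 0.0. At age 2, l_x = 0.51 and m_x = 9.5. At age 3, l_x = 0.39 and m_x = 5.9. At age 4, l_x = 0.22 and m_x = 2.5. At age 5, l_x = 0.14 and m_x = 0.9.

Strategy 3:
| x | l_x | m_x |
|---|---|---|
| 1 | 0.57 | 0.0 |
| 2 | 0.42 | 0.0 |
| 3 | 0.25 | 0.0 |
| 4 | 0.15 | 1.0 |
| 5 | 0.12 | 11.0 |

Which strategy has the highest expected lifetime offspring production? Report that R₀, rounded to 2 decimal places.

Strategy 1: R₀ = 0.82×2.8 + 0.50×8.8 + 0.37×6.8 + 0.27×11.5 + 0.18×3.3 = 12.9110
Strategy 2: R₀ = 0.75×0.0 + 0.51×9.5 + 0.39×5.9 + 0.22×2.5 + 0.14×0.9 = 7.8220
Strategy 3: R₀ = 0.57×0.0 + 0.42×0.0 + 0.25×0.0 + 0.15×1.0 + 0.12×11.0 = 1.4700
Highest R₀: strategy 1 with 12.9110.

12.91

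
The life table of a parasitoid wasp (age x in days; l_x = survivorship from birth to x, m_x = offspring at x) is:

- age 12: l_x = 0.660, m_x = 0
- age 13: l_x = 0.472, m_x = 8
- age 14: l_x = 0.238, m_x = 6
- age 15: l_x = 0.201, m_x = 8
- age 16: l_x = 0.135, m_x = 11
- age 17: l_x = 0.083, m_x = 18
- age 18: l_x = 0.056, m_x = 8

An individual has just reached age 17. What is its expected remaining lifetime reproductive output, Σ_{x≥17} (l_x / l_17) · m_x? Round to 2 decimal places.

23.40

l_17 = 0.083. Conditional survival from age 17 to x is l_x / l_17.
  x=17: (0.083/0.083) × 18 = 18.0000
  x=18: (0.056/0.083) × 8 = 5.3976
Sum = 18.0000 + 5.3976 = 23.3976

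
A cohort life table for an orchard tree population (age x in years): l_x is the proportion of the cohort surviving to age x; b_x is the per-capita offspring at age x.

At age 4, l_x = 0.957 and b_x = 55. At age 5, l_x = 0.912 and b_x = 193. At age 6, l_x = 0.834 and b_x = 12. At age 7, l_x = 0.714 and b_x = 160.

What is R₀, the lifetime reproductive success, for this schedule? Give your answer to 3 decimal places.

352.899

R₀ = Σ l_x b_x:
  age 4: 0.957 × 55 = 52.6350
  age 5: 0.912 × 193 = 176.0160
  age 6: 0.834 × 12 = 10.0080
  age 7: 0.714 × 160 = 114.2400
R₀ = 52.6350 + 176.0160 + 10.0080 + 114.2400 = 352.8990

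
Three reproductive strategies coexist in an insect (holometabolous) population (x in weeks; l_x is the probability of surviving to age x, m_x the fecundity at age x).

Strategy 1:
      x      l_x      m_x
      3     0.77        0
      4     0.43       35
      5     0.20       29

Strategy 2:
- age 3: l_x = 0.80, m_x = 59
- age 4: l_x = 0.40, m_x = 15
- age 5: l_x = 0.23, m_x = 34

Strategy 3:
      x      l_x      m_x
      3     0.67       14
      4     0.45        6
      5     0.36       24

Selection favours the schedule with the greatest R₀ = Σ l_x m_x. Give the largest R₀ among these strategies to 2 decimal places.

61.02

Strategy 1: R₀ = 0.77×0 + 0.43×35 + 0.20×29 = 20.8500
Strategy 2: R₀ = 0.80×59 + 0.40×15 + 0.23×34 = 61.0200
Strategy 3: R₀ = 0.67×14 + 0.45×6 + 0.36×24 = 20.7200
Highest R₀: strategy 2 with 61.0200.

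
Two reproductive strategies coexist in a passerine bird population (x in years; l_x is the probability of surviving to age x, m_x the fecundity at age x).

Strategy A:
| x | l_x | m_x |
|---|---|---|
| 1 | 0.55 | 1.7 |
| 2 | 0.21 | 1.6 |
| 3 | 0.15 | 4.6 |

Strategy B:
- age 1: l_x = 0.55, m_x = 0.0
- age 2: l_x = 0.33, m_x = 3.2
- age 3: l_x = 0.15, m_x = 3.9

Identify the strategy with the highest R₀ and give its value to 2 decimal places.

1.96

Strategy A: R₀ = 0.55×1.7 + 0.21×1.6 + 0.15×4.6 = 1.9610
Strategy B: R₀ = 0.55×0.0 + 0.33×3.2 + 0.15×3.9 = 1.6410
Highest R₀: strategy A with 1.9610.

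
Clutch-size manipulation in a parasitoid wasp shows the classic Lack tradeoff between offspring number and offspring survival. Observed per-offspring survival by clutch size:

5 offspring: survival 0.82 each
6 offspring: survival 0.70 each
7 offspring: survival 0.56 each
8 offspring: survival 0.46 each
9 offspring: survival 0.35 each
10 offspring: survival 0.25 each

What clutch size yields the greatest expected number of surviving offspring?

6

Expected surviving offspring = c × s(c):
  c=5: 5 × 0.82 = 4.100
  c=6: 6 × 0.70 = 4.200
  c=7: 7 × 0.56 = 3.920
  c=8: 8 × 0.46 = 3.680
  c=9: 9 × 0.35 = 3.150
  c=10: 10 × 0.25 = 2.500
Maximum at c = 6 (4.200 surviving offspring).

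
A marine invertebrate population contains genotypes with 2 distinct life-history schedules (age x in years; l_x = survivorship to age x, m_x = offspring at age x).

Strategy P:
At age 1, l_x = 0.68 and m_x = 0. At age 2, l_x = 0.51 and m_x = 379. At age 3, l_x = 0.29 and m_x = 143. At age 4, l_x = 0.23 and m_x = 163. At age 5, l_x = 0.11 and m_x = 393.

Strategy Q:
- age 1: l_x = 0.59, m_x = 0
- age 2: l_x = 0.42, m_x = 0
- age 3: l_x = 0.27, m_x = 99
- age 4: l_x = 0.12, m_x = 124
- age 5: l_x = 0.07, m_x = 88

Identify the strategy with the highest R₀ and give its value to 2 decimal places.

315.48

Strategy P: R₀ = 0.68×0 + 0.51×379 + 0.29×143 + 0.23×163 + 0.11×393 = 315.4800
Strategy Q: R₀ = 0.59×0 + 0.42×0 + 0.27×99 + 0.12×124 + 0.07×88 = 47.7700
Highest R₀: strategy P with 315.4800.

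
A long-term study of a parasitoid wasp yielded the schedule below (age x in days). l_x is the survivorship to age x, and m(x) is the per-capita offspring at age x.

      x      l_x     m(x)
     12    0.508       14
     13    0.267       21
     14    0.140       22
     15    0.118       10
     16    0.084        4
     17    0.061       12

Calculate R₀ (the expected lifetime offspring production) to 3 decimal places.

18.047

R₀ = Σ l_x m(x):
  age 12: 0.508 × 14 = 7.1120
  age 13: 0.267 × 21 = 5.6070
  age 14: 0.140 × 22 = 3.0800
  age 15: 0.118 × 10 = 1.1800
  age 16: 0.084 × 4 = 0.3360
  age 17: 0.061 × 12 = 0.7320
R₀ = 7.1120 + 5.6070 + 3.0800 + 1.1800 + 0.3360 + 0.7320 = 18.0470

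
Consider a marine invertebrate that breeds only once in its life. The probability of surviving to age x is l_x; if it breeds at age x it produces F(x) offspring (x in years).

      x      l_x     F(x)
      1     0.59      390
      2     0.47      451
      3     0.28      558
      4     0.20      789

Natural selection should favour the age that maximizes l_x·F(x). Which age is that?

1

Expected offspring if breeding at age x = l_x × F(x):
  age 1: 0.59 × 390 = 230.100
  age 2: 0.47 × 451 = 211.970
  age 3: 0.28 × 558 = 156.240
  age 4: 0.20 × 789 = 157.800
Maximum at age 1 (230.100).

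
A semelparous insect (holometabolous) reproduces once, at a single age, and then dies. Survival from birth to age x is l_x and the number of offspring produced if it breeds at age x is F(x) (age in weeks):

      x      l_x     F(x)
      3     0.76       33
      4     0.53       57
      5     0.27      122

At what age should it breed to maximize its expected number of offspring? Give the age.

5

Expected offspring if breeding at age x = l_x × F(x):
  age 3: 0.76 × 33 = 25.080
  age 4: 0.53 × 57 = 30.210
  age 5: 0.27 × 122 = 32.940
Maximum at age 5 (32.940).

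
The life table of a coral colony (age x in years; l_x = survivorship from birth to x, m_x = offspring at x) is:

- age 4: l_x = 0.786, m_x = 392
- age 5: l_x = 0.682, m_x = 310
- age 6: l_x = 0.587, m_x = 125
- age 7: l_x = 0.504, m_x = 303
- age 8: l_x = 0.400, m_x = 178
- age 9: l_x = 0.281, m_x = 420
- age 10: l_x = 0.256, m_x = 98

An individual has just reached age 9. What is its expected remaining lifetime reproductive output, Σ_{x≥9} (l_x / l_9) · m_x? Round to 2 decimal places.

l_9 = 0.281. Conditional survival from age 9 to x is l_x / l_9.
  x=9: (0.281/0.281) × 420 = 420.0000
  x=10: (0.256/0.281) × 98 = 89.2811
Sum = 420.0000 + 89.2811 = 509.2811

509.28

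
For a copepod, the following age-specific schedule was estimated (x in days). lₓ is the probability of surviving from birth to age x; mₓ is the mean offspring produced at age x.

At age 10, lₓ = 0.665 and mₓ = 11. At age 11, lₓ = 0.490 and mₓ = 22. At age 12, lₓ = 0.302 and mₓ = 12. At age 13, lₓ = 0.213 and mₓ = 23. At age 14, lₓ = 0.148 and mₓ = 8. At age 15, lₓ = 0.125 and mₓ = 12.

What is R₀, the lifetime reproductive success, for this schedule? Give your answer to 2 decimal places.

29.30

R₀ = Σ lₓ mₓ:
  age 10: 0.665 × 11 = 7.3150
  age 11: 0.490 × 22 = 10.7800
  age 12: 0.302 × 12 = 3.6240
  age 13: 0.213 × 23 = 4.8990
  age 14: 0.148 × 8 = 1.1840
  age 15: 0.125 × 12 = 1.5000
R₀ = 7.3150 + 10.7800 + 3.6240 + 4.8990 + 1.1840 + 1.5000 = 29.3020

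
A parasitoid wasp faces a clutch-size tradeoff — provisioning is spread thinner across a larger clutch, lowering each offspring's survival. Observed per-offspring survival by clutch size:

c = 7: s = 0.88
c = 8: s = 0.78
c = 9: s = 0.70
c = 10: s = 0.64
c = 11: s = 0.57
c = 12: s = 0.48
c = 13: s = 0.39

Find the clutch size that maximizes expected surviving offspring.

Expected surviving offspring = c × s(c):
  c=7: 7 × 0.88 = 6.160
  c=8: 8 × 0.78 = 6.240
  c=9: 9 × 0.70 = 6.300
  c=10: 10 × 0.64 = 6.400
  c=11: 11 × 0.57 = 6.270
  c=12: 12 × 0.48 = 5.760
  c=13: 13 × 0.39 = 5.070
Maximum at c = 10 (6.400 surviving offspring).

10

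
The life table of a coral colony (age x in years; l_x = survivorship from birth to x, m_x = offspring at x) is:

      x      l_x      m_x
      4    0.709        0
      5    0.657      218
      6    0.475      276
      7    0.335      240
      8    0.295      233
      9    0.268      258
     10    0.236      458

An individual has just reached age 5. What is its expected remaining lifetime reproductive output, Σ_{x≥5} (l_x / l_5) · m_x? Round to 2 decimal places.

l_5 = 0.657. Conditional survival from age 5 to x is l_x / l_5.
  x=5: (0.657/0.657) × 218 = 218.0000
  x=6: (0.475/0.657) × 276 = 199.5434
  x=7: (0.335/0.657) × 240 = 122.3744
  x=8: (0.295/0.657) × 233 = 104.6195
  x=9: (0.268/0.657) × 258 = 105.2420
  x=10: (0.236/0.657) × 458 = 164.5175
Sum = 218.0000 + 199.5434 + 122.3744 + 104.6195 + 105.2420 + 164.5175 = 914.2968

914.30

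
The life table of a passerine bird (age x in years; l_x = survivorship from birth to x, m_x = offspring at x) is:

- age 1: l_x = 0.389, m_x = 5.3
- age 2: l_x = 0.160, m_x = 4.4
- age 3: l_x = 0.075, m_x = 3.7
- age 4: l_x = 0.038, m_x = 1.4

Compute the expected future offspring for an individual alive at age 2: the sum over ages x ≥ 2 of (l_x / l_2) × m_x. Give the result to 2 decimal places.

l_2 = 0.160. Conditional survival from age 2 to x is l_x / l_2.
  x=2: (0.160/0.160) × 4.4 = 4.4000
  x=3: (0.075/0.160) × 3.7 = 1.7344
  x=4: (0.038/0.160) × 1.4 = 0.3325
Sum = 4.4000 + 1.7344 + 0.3325 = 6.4669

6.47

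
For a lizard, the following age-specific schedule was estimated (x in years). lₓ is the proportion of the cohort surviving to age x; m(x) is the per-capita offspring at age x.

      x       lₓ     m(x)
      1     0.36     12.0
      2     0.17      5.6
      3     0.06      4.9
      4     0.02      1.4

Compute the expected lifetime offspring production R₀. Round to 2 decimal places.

R₀ = Σ lₓ m(x):
  age 1: 0.36 × 12.0 = 4.3200
  age 2: 0.17 × 5.6 = 0.9520
  age 3: 0.06 × 4.9 = 0.2940
  age 4: 0.02 × 1.4 = 0.0280
R₀ = 4.3200 + 0.9520 + 0.2940 + 0.0280 = 5.5940

5.59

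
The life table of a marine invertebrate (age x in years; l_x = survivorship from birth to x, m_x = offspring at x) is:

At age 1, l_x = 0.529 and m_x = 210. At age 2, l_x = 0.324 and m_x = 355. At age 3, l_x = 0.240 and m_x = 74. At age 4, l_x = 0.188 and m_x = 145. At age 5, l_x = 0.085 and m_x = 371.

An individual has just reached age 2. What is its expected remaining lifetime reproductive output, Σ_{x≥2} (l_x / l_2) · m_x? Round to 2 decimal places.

591.28

l_2 = 0.324. Conditional survival from age 2 to x is l_x / l_2.
  x=2: (0.324/0.324) × 355 = 355.0000
  x=3: (0.240/0.324) × 74 = 54.8148
  x=4: (0.188/0.324) × 145 = 84.1358
  x=5: (0.085/0.324) × 371 = 97.3302
Sum = 355.0000 + 54.8148 + 84.1358 + 97.3302 = 591.2809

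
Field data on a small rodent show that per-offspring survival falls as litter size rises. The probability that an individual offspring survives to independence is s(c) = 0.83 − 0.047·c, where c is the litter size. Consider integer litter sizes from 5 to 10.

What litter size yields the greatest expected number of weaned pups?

Expected weaned pups = c × s(c):
  c=5: 5 × 0.595 = 2.975
  c=6: 6 × 0.548 = 3.288
  c=7: 7 × 0.501 = 3.507
  c=8: 8 × 0.454 = 3.632
  c=9: 9 × 0.407 = 3.663
  c=10: 10 × 0.360 = 3.600
Maximum at c = 9 (3.663 weaned pups).

9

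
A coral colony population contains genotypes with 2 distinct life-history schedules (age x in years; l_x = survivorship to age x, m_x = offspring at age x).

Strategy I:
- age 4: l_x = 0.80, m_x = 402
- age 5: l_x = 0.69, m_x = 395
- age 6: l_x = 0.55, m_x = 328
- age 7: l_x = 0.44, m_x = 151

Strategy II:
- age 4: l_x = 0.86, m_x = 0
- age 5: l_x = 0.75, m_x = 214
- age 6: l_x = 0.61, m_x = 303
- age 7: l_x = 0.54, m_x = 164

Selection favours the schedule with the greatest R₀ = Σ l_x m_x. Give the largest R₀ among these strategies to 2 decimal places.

840.99

Strategy I: R₀ = 0.80×402 + 0.69×395 + 0.55×328 + 0.44×151 = 840.9900
Strategy II: R₀ = 0.86×0 + 0.75×214 + 0.61×303 + 0.54×164 = 433.8900
Highest R₀: strategy I with 840.9900.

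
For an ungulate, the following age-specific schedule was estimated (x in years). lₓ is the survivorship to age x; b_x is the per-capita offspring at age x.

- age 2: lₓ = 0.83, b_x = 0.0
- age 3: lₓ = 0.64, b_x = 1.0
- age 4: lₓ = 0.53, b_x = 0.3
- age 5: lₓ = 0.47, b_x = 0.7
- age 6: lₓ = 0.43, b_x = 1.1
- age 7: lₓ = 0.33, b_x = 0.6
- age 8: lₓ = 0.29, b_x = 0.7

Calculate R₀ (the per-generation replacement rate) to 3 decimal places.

2.002

R₀ = Σ lₓ b_x:
  age 2: 0.83 × 0.0 = 0.0000
  age 3: 0.64 × 1.0 = 0.6400
  age 4: 0.53 × 0.3 = 0.1590
  age 5: 0.47 × 0.7 = 0.3290
  age 6: 0.43 × 1.1 = 0.4730
  age 7: 0.33 × 0.6 = 0.1980
  age 8: 0.29 × 0.7 = 0.2030
R₀ = 0.0000 + 0.6400 + 0.1590 + 0.3290 + 0.4730 + 0.1980 + 0.2030 = 2.0020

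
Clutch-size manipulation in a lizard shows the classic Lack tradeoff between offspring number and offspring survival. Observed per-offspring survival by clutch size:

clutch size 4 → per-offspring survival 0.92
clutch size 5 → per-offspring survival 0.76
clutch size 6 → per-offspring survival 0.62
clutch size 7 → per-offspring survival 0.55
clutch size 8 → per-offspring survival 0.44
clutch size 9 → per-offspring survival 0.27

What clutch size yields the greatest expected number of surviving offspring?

7

Expected surviving offspring = c × s(c):
  c=4: 4 × 0.92 = 3.680
  c=5: 5 × 0.76 = 3.800
  c=6: 6 × 0.62 = 3.720
  c=7: 7 × 0.55 = 3.850
  c=8: 8 × 0.44 = 3.520
  c=9: 9 × 0.27 = 2.430
Maximum at c = 7 (3.850 surviving offspring).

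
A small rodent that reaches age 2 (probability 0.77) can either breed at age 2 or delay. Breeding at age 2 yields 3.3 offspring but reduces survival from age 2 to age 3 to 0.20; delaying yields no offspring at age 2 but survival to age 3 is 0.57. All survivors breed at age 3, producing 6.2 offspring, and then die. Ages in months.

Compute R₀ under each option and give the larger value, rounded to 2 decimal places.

3.50

breed at age 2: R₀ = 0.77 × (3.3 + 0.20 × 6.2) = 0.77 × 4.5400 = 3.4958
delay to age 3: R₀ = 0.77 × (0.57 × 6.2) = 0.77 × 3.5340 = 2.7212
Higher: breed at age 2 (3.4958).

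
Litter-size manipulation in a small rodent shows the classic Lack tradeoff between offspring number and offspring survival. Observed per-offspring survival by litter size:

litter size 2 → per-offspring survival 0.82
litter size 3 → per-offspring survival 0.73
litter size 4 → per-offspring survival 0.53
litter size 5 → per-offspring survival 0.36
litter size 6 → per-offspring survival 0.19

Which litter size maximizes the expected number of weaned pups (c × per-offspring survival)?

3

Expected weaned pups = c × s(c):
  c=2: 2 × 0.82 = 1.640
  c=3: 3 × 0.73 = 2.190
  c=4: 4 × 0.53 = 2.120
  c=5: 5 × 0.36 = 1.800
  c=6: 6 × 0.19 = 1.140
Maximum at c = 3 (2.190 weaned pups).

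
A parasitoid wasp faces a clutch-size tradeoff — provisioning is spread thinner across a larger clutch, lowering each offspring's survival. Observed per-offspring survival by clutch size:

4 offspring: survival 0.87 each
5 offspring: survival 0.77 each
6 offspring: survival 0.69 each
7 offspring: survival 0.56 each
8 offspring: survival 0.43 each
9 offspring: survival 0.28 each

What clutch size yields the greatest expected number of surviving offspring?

Expected surviving offspring = c × s(c):
  c=4: 4 × 0.87 = 3.480
  c=5: 5 × 0.77 = 3.850
  c=6: 6 × 0.69 = 4.140
  c=7: 7 × 0.56 = 3.920
  c=8: 8 × 0.43 = 3.440
  c=9: 9 × 0.28 = 2.520
Maximum at c = 6 (4.140 surviving offspring).

6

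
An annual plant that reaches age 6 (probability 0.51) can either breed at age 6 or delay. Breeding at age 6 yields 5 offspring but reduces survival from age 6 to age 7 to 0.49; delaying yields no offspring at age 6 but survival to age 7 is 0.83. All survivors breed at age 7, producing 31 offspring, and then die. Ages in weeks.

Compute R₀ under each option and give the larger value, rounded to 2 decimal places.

breed at age 6: R₀ = 0.51 × (5 + 0.49 × 31) = 0.51 × 20.1900 = 10.2969
delay to age 7: R₀ = 0.51 × (0.83 × 31) = 0.51 × 25.7300 = 13.1223
Higher: delay to age 7 (13.1223).

13.12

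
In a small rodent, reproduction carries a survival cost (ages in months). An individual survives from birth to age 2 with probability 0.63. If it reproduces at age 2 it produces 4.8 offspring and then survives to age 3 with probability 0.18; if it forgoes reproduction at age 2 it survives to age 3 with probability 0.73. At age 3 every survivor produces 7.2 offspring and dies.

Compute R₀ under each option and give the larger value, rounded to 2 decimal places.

breed at age 2: R₀ = 0.63 × (4.8 + 0.18 × 7.2) = 0.63 × 6.0960 = 3.8405
delay to age 3: R₀ = 0.63 × (0.73 × 7.2) = 0.63 × 5.2560 = 3.3113
Higher: breed at age 2 (3.8405).

3.84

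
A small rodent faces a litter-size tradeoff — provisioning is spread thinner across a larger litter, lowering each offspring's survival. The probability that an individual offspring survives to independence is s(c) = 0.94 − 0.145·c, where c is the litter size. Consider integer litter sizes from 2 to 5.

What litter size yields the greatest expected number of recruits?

3

Expected recruits = c × s(c):
  c=2: 2 × 0.650 = 1.300
  c=3: 3 × 0.505 = 1.515
  c=4: 4 × 0.360 = 1.440
  c=5: 5 × 0.215 = 1.075
Maximum at c = 3 (1.515 recruits).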